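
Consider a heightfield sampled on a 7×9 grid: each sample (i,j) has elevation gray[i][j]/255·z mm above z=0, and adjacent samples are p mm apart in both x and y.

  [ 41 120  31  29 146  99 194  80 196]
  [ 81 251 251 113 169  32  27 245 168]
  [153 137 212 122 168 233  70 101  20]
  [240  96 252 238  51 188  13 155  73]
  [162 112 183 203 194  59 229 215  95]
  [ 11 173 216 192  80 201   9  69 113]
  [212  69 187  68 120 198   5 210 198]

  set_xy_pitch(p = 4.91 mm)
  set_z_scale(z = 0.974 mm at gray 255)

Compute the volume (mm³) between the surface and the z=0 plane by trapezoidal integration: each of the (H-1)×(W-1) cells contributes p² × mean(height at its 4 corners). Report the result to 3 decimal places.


622.185

height_mm = gray/255 × 0.974; cell vol = 4.91² × mean(4 corners)
unit = 4.91² × 0.974 / (4×255) = 0.0230209 mm³ per gray-sum
row 0: Σ corner-gray over 8 cells = 4060  → 93.4647
row 1: Σ corner-gray over 8 cells = 4684  → 107.8298
row 2: Σ corner-gray over 8 cells = 4558  → 104.9291
row 3: Σ corner-gray over 8 cells = 4946  → 113.8612
row 4: Σ corner-gray over 8 cells = 4651  → 107.0701
row 5: Σ corner-gray over 8 cells = 4128  → 95.0302
Σ rows: total corner-gray = 27027  → 622.1851 mm³


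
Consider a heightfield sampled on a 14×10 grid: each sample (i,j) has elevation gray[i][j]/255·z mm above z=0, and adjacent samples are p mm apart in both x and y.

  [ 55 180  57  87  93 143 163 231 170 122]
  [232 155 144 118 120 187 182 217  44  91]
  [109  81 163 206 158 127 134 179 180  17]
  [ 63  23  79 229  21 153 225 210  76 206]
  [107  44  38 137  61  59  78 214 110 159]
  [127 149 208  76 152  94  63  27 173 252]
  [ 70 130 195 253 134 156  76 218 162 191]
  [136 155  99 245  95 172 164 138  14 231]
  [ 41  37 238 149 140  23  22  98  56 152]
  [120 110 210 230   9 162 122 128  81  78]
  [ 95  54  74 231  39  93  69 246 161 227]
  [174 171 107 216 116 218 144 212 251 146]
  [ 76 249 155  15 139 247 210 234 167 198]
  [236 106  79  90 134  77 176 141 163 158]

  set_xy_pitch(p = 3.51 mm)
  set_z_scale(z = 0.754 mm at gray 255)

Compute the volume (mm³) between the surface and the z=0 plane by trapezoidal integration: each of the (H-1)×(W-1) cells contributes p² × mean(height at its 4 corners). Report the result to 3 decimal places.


height_mm = gray/255 × 0.754; cell vol = 3.51² × mean(4 corners)
unit = 3.51² × 0.754 / (4×255) = 0.00910721 mm³ per gray-sum
row 0: Σ corner-gray over 9 cells = 5082  → 46.2828
row 1: Σ corner-gray over 9 cells = 5239  → 47.7127
row 2: Σ corner-gray over 9 cells = 4883  → 44.4705
row 3: Σ corner-gray over 9 cells = 4049  → 36.8751
row 4: Σ corner-gray over 9 cells = 4011  → 36.5290
row 5: Σ corner-gray over 9 cells = 5172  → 47.1025
row 6: Σ corner-gray over 9 cells = 5440  → 49.5432
row 7: Σ corner-gray over 9 cells = 4250  → 38.7056
row 8: Σ corner-gray over 9 cells = 4021  → 36.6201
row 9: Σ corner-gray over 9 cells = 4558  → 41.5107
row 10: Σ corner-gray over 9 cells = 5446  → 49.5979
row 11: Σ corner-gray over 9 cells = 6296  → 57.3390
row 12: Σ corner-gray over 9 cells = 5432  → 49.4704
Σ rows: total corner-gray = 63879  → 581.7595 mm³

581.760


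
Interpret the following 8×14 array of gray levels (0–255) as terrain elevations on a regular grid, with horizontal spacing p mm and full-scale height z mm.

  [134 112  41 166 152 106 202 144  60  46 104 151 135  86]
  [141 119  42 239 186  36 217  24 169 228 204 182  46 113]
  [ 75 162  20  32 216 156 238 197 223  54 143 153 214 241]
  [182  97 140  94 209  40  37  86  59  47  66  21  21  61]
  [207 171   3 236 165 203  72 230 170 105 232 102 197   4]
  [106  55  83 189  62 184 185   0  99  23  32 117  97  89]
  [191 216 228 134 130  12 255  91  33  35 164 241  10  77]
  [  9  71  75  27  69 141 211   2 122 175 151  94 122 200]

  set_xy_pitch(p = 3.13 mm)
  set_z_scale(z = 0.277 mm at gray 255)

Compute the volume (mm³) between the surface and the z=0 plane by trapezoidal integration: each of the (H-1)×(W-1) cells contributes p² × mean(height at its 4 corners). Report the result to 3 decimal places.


height_mm = gray/255 × 0.277; cell vol = 3.13² × mean(4 corners)
unit = 3.13² × 0.277 / (4×255) = 0.00266053 mm³ per gray-sum
row 0: Σ corner-gray over 13 cells = 6696  → 17.8149
row 1: Σ corner-gray over 13 cells = 7570  → 20.1402
row 2: Σ corner-gray over 13 cells = 6009  → 15.9871
row 3: Σ corner-gray over 13 cells = 6060  → 16.1228
row 4: Σ corner-gray over 13 cells = 6430  → 17.1072
row 5: Σ corner-gray over 13 cells = 5813  → 15.4657
row 6: Σ corner-gray over 13 cells = 6095  → 16.2159
Σ rows: total corner-gray = 44673  → 118.8539 mm³

118.854


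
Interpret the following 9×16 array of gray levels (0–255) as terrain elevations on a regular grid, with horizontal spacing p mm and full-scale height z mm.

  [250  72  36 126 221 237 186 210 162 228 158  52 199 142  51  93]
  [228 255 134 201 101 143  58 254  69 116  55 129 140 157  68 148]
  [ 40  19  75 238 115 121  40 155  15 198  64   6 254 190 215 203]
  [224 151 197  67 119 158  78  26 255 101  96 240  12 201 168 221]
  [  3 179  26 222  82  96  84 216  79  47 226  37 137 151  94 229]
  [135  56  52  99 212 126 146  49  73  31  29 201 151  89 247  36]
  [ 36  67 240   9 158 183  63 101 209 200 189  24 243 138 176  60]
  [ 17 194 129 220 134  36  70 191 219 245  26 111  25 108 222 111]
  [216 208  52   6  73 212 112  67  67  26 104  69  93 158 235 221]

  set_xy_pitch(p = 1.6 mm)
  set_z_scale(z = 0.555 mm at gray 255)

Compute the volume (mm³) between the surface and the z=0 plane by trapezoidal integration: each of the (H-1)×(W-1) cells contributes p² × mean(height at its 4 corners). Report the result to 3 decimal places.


height_mm = gray/255 × 0.555; cell vol = 1.6² × mean(4 corners)
unit = 1.6² × 0.555 / (4×255) = 0.00139294 mm³ per gray-sum
row 0: Σ corner-gray over 15 cells = 8639  → 12.0336
row 1: Σ corner-gray over 15 cells = 7789  → 10.8496
row 2: Σ corner-gray over 15 cells = 7836  → 10.9151
row 3: Σ corner-gray over 15 cells = 7767  → 10.8190
row 4: Σ corner-gray over 15 cells = 6877  → 9.5793
row 5: Σ corner-gray over 15 cells = 7389  → 10.2924
row 6: Σ corner-gray over 15 cells = 8084  → 11.2605
row 7: Σ corner-gray over 15 cells = 7389  → 10.2924
Σ rows: total corner-gray = 61770  → 86.0420 mm³

86.042


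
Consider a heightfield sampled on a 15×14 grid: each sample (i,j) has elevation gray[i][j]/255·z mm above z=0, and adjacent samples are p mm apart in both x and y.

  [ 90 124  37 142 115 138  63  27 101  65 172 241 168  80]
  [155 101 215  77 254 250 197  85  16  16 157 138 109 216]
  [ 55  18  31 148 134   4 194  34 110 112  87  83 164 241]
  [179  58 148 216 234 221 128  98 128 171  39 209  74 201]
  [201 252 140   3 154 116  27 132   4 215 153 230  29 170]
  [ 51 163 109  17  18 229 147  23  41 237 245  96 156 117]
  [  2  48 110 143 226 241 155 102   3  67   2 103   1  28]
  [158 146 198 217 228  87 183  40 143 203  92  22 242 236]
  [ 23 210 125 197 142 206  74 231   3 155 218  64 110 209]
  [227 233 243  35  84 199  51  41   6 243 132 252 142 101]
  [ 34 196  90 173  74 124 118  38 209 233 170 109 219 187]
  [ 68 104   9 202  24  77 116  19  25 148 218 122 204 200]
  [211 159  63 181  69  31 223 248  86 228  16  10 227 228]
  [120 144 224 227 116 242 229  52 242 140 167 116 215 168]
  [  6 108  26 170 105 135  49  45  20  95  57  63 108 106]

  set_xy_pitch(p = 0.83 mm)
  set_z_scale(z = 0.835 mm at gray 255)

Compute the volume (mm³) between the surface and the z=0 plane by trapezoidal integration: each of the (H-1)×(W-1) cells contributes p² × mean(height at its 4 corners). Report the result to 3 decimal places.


height_mm = gray/255 × 0.835; cell vol = 0.83² × mean(4 corners)
unit = 0.83² × 0.835 / (4×255) = 0.000563952 mm³ per gray-sum
row 0: Σ corner-gray over 13 cells = 6557  → 3.6978
row 1: Σ corner-gray over 13 cells = 6135  → 3.4598
row 2: Σ corner-gray over 13 cells = 6362  → 3.5879
row 3: Σ corner-gray over 13 cells = 7109  → 4.0091
row 4: Σ corner-gray over 13 cells = 6411  → 3.6155
row 5: Σ corner-gray over 13 cells = 5562  → 3.1367
row 6: Σ corner-gray over 13 cells = 6428  → 3.6251
row 7: Σ corner-gray over 13 cells = 7698  → 4.3413
row 8: Σ corner-gray over 13 cells = 7352  → 4.1462
row 9: Σ corner-gray over 13 cells = 7377  → 4.1603
row 10: Σ corner-gray over 13 cells = 6531  → 3.6832
row 11: Σ corner-gray over 13 cells = 6325  → 3.5670
row 12: Σ corner-gray over 13 cells = 8037  → 4.5325
row 13: Σ corner-gray over 13 cells = 6590  → 3.7164
Σ rows: total corner-gray = 94474  → 53.2788 mm³

53.279


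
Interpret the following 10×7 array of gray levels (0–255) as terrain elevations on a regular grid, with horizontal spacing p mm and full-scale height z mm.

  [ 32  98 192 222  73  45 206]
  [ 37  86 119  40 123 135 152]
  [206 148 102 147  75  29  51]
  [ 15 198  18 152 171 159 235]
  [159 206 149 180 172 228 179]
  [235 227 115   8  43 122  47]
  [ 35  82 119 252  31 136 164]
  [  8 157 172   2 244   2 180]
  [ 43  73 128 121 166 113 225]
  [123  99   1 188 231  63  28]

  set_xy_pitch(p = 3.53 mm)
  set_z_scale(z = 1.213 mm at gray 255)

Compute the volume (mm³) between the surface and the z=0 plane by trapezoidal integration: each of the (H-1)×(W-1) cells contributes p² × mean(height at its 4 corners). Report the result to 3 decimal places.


393.511

height_mm = gray/255 × 1.213; cell vol = 3.53² × mean(4 corners)
unit = 3.53² × 1.213 / (4×255) = 0.0148187 mm³ per gray-sum
row 0: Σ corner-gray over 6 cells = 2693  → 39.9068
row 1: Σ corner-gray over 6 cells = 2454  → 36.3651
row 2: Σ corner-gray over 6 cells = 2905  → 43.0483
row 3: Σ corner-gray over 6 cells = 3854  → 57.1113
row 4: Σ corner-gray over 6 cells = 3520  → 52.1618
row 5: Σ corner-gray over 6 cells = 2751  → 40.7662
row 6: Σ corner-gray over 6 cells = 2781  → 41.2108
row 7: Σ corner-gray over 6 cells = 2812  → 41.6702
row 8: Σ corner-gray over 6 cells = 2785  → 41.2701
Σ rows: total corner-gray = 26555  → 393.5105 mm³


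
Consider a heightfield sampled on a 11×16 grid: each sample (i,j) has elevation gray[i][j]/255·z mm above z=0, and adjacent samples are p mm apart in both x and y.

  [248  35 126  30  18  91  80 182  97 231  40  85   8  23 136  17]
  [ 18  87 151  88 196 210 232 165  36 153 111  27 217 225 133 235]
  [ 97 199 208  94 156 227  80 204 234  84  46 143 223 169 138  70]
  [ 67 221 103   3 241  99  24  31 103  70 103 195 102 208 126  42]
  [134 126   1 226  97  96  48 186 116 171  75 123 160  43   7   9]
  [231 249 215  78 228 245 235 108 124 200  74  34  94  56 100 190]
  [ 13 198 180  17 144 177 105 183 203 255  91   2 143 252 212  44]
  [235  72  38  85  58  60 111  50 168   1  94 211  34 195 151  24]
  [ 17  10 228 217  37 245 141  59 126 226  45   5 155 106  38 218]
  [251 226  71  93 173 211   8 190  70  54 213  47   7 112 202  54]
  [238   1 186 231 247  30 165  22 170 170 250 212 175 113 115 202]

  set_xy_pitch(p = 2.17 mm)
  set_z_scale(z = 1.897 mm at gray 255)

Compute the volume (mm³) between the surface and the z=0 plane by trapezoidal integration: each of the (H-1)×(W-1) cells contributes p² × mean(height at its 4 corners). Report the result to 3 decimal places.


664.538

height_mm = gray/255 × 1.897; cell vol = 2.17² × mean(4 corners)
unit = 2.17² × 1.897 / (4×255) = 0.00875763 mm³ per gray-sum
row 0: Σ corner-gray over 15 cells = 6944  → 60.8130
row 1: Σ corner-gray over 15 cells = 8892  → 77.8729
row 2: Σ corner-gray over 15 cells = 7944  → 69.5706
row 3: Σ corner-gray over 15 cells = 6460  → 56.5743
row 4: Σ corner-gray over 15 cells = 7594  → 66.5054
row 5: Σ corner-gray over 15 cells = 8882  → 77.7853
row 6: Σ corner-gray over 15 cells = 7296  → 63.8957
row 7: Σ corner-gray over 15 cells = 6426  → 56.2765
row 8: Σ corner-gray over 15 cells = 7170  → 62.7922
row 9: Σ corner-gray over 15 cells = 8273  → 72.4519
Σ rows: total corner-gray = 75881  → 664.5378 mm³


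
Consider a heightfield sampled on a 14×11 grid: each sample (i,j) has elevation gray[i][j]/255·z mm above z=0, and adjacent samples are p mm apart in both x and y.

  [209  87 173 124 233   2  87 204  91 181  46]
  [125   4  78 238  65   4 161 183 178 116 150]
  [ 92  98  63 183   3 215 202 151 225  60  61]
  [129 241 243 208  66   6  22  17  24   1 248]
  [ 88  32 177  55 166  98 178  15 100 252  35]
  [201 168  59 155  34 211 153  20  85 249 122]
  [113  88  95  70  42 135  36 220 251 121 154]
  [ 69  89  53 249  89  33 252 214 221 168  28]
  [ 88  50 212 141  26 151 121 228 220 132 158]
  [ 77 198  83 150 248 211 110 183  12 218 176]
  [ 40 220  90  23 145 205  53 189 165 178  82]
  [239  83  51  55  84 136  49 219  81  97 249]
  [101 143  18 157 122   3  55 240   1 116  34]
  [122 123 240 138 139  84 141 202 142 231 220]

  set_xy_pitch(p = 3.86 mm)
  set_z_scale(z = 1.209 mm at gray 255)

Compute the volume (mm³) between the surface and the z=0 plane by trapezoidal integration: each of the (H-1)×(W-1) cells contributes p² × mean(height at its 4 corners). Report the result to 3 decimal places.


1147.909

height_mm = gray/255 × 1.209; cell vol = 3.86² × mean(4 corners)
unit = 3.86² × 1.209 / (4×255) = 0.0176604 mm³ per gray-sum
row 0: Σ corner-gray over 10 cells = 4948  → 87.3837
row 1: Σ corner-gray over 10 cells = 4882  → 86.2181
row 2: Σ corner-gray over 10 cells = 4586  → 80.9906
row 3: Σ corner-gray over 10 cells = 4302  → 75.9751
row 4: Σ corner-gray over 10 cells = 4860  → 85.8296
row 5: Σ corner-gray over 10 cells = 4974  → 87.8429
row 6: Σ corner-gray over 10 cells = 5216  → 92.1167
row 7: Σ corner-gray over 10 cells = 5641  → 99.6224
row 8: Σ corner-gray over 10 cells = 5887  → 103.9668
row 9: Σ corner-gray over 10 cells = 5737  → 101.3178
row 10: Σ corner-gray over 10 cells = 4856  → 85.7589
row 11: Σ corner-gray over 10 cells = 4043  → 71.4010
row 12: Σ corner-gray over 10 cells = 5067  → 89.4853
Σ rows: total corner-gray = 64999  → 1147.9089 mm³


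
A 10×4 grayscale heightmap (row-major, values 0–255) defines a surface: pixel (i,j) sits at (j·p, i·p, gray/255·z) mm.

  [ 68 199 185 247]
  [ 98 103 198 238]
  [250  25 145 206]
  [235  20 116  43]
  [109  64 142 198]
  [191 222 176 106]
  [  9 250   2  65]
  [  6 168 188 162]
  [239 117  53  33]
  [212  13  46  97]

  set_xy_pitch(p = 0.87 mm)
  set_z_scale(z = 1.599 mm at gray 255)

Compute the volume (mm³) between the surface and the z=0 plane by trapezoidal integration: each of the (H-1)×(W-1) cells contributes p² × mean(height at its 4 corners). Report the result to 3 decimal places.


height_mm = gray/255 × 1.599; cell vol = 0.87² × mean(4 corners)
unit = 0.87² × 1.599 / (4×255) = 0.00118655 mm³ per gray-sum
row 0: Σ corner-gray over 3 cells = 2021  → 2.3980
row 1: Σ corner-gray over 3 cells = 1734  → 2.0575
row 2: Σ corner-gray over 3 cells = 1346  → 1.5971
row 3: Σ corner-gray over 3 cells = 1269  → 1.5057
row 4: Σ corner-gray over 3 cells = 1812  → 2.1500
row 5: Σ corner-gray over 3 cells = 1671  → 1.9827
row 6: Σ corner-gray over 3 cells = 1458  → 1.7300
row 7: Σ corner-gray over 3 cells = 1492  → 1.7703
row 8: Σ corner-gray over 3 cells = 1039  → 1.2328
Σ rows: total corner-gray = 13842  → 16.4243 mm³

16.424


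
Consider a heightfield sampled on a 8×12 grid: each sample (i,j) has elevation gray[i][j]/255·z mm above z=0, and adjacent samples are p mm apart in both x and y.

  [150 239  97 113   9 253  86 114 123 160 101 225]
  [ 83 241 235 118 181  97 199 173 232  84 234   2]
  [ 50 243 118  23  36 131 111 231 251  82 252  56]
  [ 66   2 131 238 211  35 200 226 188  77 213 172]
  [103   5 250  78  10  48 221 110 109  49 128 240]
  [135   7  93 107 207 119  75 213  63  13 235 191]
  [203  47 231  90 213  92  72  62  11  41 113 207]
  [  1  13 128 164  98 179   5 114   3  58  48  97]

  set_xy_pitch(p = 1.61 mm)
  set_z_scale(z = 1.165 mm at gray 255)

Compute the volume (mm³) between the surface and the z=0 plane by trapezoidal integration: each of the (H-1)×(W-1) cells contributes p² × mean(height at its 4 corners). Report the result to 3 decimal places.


height_mm = gray/255 × 1.165; cell vol = 1.61² × mean(4 corners)
unit = 1.61² × 1.165 / (4×255) = 0.00296058 mm³ per gray-sum
row 0: Σ corner-gray over 11 cells = 6638  → 19.6524
row 1: Σ corner-gray over 11 cells = 6735  → 19.9395
row 2: Σ corner-gray over 11 cells = 6342  → 18.7760
row 3: Σ corner-gray over 11 cells = 5639  → 16.6947
row 4: Σ corner-gray over 11 cells = 4949  → 14.6519
row 5: Σ corner-gray over 11 cells = 4944  → 14.6371
row 6: Σ corner-gray over 11 cells = 4072  → 12.0555
Σ rows: total corner-gray = 39319  → 116.4072 mm³

116.407


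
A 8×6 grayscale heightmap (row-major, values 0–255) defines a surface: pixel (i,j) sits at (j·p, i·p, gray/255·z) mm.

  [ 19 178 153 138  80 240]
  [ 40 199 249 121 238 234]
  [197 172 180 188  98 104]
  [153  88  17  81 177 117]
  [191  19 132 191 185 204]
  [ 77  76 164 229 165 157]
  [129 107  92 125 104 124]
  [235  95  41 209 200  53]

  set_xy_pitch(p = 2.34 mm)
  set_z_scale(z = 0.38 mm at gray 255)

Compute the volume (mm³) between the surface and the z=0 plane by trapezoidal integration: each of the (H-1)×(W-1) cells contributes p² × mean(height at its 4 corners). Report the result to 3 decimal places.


40.344

height_mm = gray/255 × 0.38; cell vol = 2.34² × mean(4 corners)
unit = 2.34² × 0.38 / (4×255) = 0.00203993 mm³ per gray-sum
row 0: Σ corner-gray over 5 cells = 3245  → 6.6196
row 1: Σ corner-gray over 5 cells = 3465  → 7.0684
row 2: Σ corner-gray over 5 cells = 2573  → 5.2487
row 3: Σ corner-gray over 5 cells = 2445  → 4.9876
row 4: Σ corner-gray over 5 cells = 2951  → 6.0198
row 5: Σ corner-gray over 5 cells = 2611  → 5.3263
row 6: Σ corner-gray over 5 cells = 2487  → 5.0733
Σ rows: total corner-gray = 19777  → 40.3437 mm³


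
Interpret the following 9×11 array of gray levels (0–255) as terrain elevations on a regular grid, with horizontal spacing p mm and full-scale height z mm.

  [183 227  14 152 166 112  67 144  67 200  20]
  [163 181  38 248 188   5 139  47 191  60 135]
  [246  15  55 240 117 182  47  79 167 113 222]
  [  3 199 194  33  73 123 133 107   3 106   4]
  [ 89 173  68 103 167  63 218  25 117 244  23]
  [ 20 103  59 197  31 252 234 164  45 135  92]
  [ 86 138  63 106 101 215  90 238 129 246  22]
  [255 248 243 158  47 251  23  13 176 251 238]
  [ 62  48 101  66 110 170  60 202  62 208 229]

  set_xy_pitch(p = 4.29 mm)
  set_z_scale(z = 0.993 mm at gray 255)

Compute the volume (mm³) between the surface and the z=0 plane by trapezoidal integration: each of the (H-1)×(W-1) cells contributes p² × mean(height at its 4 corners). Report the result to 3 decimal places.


height_mm = gray/255 × 0.993; cell vol = 4.29² × mean(4 corners)
unit = 4.29² × 0.993 / (4×255) = 0.0179169 mm³ per gray-sum
row 0: Σ corner-gray over 10 cells = 4993  → 89.4592
row 1: Σ corner-gray over 10 cells = 4990  → 89.4055
row 2: Σ corner-gray over 10 cells = 4447  → 79.6766
row 3: Σ corner-gray over 10 cells = 4417  → 79.1391
row 4: Σ corner-gray over 10 cells = 5020  → 89.9430
row 5: Σ corner-gray over 10 cells = 5312  → 95.1747
row 6: Σ corner-gray over 10 cells = 6073  → 108.8095
row 7: Σ corner-gray over 10 cells = 5658  → 101.3740
Σ rows: total corner-gray = 40910  → 732.9817 mm³

732.982


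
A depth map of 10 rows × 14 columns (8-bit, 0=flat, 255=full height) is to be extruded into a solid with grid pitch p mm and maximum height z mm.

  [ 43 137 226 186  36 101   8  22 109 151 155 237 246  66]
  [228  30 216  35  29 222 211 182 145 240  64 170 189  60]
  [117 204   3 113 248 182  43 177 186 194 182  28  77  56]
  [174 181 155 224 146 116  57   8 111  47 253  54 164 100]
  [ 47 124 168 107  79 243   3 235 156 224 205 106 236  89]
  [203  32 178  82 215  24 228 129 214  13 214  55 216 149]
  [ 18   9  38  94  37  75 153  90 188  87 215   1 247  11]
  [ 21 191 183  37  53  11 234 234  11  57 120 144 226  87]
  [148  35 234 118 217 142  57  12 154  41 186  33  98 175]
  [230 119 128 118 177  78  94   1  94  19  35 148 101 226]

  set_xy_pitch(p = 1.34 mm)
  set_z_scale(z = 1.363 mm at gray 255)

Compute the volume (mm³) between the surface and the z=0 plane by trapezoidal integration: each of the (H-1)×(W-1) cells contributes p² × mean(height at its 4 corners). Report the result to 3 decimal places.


height_mm = gray/255 × 1.363; cell vol = 1.34² × mean(4 corners)
unit = 1.34² × 1.363 / (4×255) = 0.00239941 mm³ per gray-sum
row 0: Σ corner-gray over 13 cells = 7091  → 17.0142
row 1: Σ corner-gray over 13 cells = 7201  → 17.2782
row 2: Σ corner-gray over 13 cells = 6753  → 16.2032
row 3: Σ corner-gray over 13 cells = 7214  → 17.3094
row 4: Σ corner-gray over 13 cells = 7460  → 17.8996
row 5: Σ corner-gray over 13 cells = 6049  → 14.5141
row 6: Σ corner-gray over 13 cells = 5607  → 13.4535
row 7: Σ corner-gray over 13 cells = 6087  → 14.6052
row 8: Σ corner-gray over 13 cells = 5657  → 13.5735
Σ rows: total corner-gray = 59119  → 141.8510 mm³

141.851


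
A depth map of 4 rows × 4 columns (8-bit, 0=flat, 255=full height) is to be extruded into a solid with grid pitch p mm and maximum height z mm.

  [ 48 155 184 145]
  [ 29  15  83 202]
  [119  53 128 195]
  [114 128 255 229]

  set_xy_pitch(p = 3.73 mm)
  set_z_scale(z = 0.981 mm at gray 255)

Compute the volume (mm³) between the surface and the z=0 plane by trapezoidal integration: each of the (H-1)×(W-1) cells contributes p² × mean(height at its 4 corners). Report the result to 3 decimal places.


height_mm = gray/255 × 0.981; cell vol = 3.73² × mean(4 corners)
unit = 3.73² × 0.981 / (4×255) = 0.0133809 mm³ per gray-sum
row 0: Σ corner-gray over 3 cells = 1298  → 17.3685
row 1: Σ corner-gray over 3 cells = 1103  → 14.7592
row 2: Σ corner-gray over 3 cells = 1785  → 23.8850
Σ rows: total corner-gray = 4186  → 56.0126 mm³

56.013


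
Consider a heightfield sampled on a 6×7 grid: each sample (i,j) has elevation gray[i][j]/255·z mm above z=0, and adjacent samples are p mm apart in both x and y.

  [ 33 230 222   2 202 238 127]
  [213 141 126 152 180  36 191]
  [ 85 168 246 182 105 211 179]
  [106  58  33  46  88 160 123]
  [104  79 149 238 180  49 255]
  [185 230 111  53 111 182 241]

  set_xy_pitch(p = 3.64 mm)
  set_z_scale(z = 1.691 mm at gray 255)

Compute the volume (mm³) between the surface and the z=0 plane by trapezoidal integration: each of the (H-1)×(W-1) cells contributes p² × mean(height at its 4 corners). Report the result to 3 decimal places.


368.322

height_mm = gray/255 × 1.691; cell vol = 3.64² × mean(4 corners)
unit = 3.64² × 1.691 / (4×255) = 0.0219658 mm³ per gray-sum
row 0: Σ corner-gray over 6 cells = 3622  → 79.5600
row 1: Σ corner-gray over 6 cells = 3762  → 82.6352
row 2: Σ corner-gray over 6 cells = 3087  → 67.8083
row 3: Σ corner-gray over 6 cells = 2748  → 60.3619
row 4: Σ corner-gray over 6 cells = 3549  → 77.9565
Σ rows: total corner-gray = 16768  → 368.3218 mm³


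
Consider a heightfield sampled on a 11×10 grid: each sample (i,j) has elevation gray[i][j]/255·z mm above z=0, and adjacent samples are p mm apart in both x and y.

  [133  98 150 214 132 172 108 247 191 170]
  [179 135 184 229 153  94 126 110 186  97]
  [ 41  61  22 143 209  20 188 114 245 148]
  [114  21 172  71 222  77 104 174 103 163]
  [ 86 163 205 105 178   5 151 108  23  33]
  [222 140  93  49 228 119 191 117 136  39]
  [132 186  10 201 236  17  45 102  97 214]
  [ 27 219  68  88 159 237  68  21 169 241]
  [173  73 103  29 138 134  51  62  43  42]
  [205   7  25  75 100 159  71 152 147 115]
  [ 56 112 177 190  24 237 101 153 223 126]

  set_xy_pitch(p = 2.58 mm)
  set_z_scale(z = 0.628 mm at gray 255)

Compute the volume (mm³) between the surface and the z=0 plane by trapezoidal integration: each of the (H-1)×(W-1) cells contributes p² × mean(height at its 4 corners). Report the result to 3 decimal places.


180.114

height_mm = gray/255 × 0.628; cell vol = 2.58² × mean(4 corners)
unit = 2.58² × 0.628 / (4×255) = 0.00409825 mm³ per gray-sum
row 0: Σ corner-gray over 9 cells = 5637  → 23.1019
row 1: Σ corner-gray over 9 cells = 4903  → 20.0937
row 2: Σ corner-gray over 9 cells = 4358  → 17.8602
row 3: Σ corner-gray over 9 cells = 4160  → 17.0487
row 4: Σ corner-gray over 9 cells = 4402  → 18.0405
row 5: Σ corner-gray over 9 cells = 4541  → 18.6102
row 6: Σ corner-gray over 9 cells = 4460  → 18.2782
row 7: Σ corner-gray over 9 cells = 3807  → 15.6021
row 8: Σ corner-gray over 9 cells = 3273  → 13.4136
row 9: Σ corner-gray over 9 cells = 4408  → 18.0651
Σ rows: total corner-gray = 43949  → 180.1142 mm³


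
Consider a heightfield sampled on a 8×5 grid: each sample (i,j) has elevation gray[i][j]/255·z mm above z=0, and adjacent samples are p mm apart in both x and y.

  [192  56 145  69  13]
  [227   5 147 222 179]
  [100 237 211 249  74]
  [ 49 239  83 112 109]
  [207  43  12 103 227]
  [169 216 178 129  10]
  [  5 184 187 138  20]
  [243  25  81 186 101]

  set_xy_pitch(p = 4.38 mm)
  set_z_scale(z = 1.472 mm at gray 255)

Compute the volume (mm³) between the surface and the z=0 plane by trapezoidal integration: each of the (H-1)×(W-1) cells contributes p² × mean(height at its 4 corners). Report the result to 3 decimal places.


height_mm = gray/255 × 1.472; cell vol = 4.38² × mean(4 corners)
unit = 4.38² × 1.472 / (4×255) = 0.0276857 mm³ per gray-sum
row 0: Σ corner-gray over 4 cells = 1899  → 52.5752
row 1: Σ corner-gray over 4 cells = 2722  → 75.3605
row 2: Σ corner-gray over 4 cells = 2594  → 71.8168
row 3: Σ corner-gray over 4 cells = 1776  → 49.1698
row 4: Σ corner-gray over 4 cells = 1975  → 54.6793
row 5: Σ corner-gray over 4 cells = 2268  → 62.7912
row 6: Σ corner-gray over 4 cells = 1971  → 54.5686
Σ rows: total corner-gray = 15205  → 420.9614 mm³

420.961


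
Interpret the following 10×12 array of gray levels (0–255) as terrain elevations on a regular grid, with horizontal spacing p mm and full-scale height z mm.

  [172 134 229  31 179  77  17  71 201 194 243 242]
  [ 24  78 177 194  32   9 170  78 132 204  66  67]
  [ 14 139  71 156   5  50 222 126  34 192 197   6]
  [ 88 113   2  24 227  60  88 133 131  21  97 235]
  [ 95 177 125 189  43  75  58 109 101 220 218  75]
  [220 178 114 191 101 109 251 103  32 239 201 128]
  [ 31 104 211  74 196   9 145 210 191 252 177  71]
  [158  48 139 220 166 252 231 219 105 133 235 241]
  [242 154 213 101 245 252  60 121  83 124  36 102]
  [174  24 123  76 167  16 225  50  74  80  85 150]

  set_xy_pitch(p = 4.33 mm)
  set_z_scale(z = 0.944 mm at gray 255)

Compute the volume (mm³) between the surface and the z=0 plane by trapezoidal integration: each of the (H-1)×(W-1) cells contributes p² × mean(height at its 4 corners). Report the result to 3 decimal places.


height_mm = gray/255 × 0.944; cell vol = 4.33² × mean(4 corners)
unit = 4.33² × 0.944 / (4×255) = 0.0173519 mm³ per gray-sum
row 0: Σ corner-gray over 11 cells = 5537  → 96.0776
row 1: Σ corner-gray over 11 cells = 4775  → 82.8554
row 2: Σ corner-gray over 11 cells = 4519  → 78.4133
row 3: Σ corner-gray over 11 cells = 4915  → 85.2847
row 4: Σ corner-gray over 11 cells = 6186  → 107.3390
row 5: Σ corner-gray over 11 cells = 6626  → 114.9738
row 6: Σ corner-gray over 11 cells = 7135  → 123.8060
row 7: Σ corner-gray over 11 cells = 7017  → 121.7584
row 8: Σ corner-gray over 11 cells = 5286  → 91.7223
Σ rows: total corner-gray = 51996  → 902.2306 mm³

902.231


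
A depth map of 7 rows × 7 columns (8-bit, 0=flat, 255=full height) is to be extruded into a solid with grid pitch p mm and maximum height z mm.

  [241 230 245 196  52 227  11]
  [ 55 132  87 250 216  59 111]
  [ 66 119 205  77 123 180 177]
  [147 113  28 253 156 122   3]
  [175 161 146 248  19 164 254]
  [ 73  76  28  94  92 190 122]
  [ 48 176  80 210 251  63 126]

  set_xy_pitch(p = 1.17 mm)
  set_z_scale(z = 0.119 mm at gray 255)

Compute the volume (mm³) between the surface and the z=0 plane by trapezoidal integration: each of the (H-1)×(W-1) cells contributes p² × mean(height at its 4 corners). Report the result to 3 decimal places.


height_mm = gray/255 × 0.119; cell vol = 1.17² × mean(4 corners)
unit = 1.17² × 0.119 / (4×255) = 0.000159705 mm³ per gray-sum
row 0: Σ corner-gray over 6 cells = 3806  → 0.6078
row 1: Σ corner-gray over 6 cells = 3305  → 0.5278
row 2: Σ corner-gray over 6 cells = 3145  → 0.5023
row 3: Σ corner-gray over 6 cells = 3399  → 0.5428
row 4: Σ corner-gray over 6 cells = 3060  → 0.4887
row 5: Σ corner-gray over 6 cells = 2889  → 0.4614
Σ rows: total corner-gray = 19604  → 3.1309 mm³

3.131


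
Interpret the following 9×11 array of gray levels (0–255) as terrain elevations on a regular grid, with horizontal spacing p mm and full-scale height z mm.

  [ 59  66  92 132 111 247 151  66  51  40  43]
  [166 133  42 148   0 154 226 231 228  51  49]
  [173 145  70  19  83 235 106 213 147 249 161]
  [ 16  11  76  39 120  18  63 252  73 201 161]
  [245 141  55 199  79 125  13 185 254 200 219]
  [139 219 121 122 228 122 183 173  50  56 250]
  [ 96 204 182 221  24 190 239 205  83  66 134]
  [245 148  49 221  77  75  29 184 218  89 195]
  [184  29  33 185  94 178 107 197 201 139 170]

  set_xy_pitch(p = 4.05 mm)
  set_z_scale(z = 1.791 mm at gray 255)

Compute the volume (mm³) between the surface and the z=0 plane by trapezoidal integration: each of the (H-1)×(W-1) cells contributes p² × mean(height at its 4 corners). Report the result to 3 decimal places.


height_mm = gray/255 × 1.791; cell vol = 4.05² × mean(4 corners)
unit = 4.05² × 1.791 / (4×255) = 0.0288009 mm³ per gray-sum
row 0: Σ corner-gray over 10 cells = 4655  → 134.0680
row 1: Σ corner-gray over 10 cells = 5509  → 158.6639
row 2: Σ corner-gray over 10 cells = 4751  → 136.8329
row 3: Σ corner-gray over 10 cells = 4849  → 139.6554
row 4: Σ corner-gray over 10 cells = 5903  → 170.0115
row 5: Σ corner-gray over 10 cells = 5995  → 172.6612
row 6: Σ corner-gray over 10 cells = 5678  → 163.5313
row 7: Σ corner-gray over 10 cells = 5300  → 152.6446
Σ rows: total corner-gray = 42640  → 1228.0687 mm³

1228.069


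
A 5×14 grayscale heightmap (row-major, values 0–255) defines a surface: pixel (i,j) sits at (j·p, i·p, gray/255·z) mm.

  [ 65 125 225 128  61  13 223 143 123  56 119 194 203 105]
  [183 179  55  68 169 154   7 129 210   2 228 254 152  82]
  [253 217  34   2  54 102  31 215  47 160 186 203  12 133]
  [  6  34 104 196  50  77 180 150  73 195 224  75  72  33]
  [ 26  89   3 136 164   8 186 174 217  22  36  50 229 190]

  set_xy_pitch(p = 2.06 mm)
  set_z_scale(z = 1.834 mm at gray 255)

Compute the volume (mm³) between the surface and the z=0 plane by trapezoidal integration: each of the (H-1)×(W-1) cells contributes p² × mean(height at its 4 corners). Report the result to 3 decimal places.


height_mm = gray/255 × 1.834; cell vol = 2.06² × mean(4 corners)
unit = 2.06² × 1.834 / (4×255) = 0.00763016 mm³ per gray-sum
row 0: Σ corner-gray over 13 cells = 6875  → 52.4573
row 1: Σ corner-gray over 13 cells = 6391  → 48.7643
row 2: Σ corner-gray over 13 cells = 5811  → 44.3389
row 3: Σ corner-gray over 13 cells = 5743  → 43.8200
Σ rows: total corner-gray = 24820  → 189.3806 mm³

189.381


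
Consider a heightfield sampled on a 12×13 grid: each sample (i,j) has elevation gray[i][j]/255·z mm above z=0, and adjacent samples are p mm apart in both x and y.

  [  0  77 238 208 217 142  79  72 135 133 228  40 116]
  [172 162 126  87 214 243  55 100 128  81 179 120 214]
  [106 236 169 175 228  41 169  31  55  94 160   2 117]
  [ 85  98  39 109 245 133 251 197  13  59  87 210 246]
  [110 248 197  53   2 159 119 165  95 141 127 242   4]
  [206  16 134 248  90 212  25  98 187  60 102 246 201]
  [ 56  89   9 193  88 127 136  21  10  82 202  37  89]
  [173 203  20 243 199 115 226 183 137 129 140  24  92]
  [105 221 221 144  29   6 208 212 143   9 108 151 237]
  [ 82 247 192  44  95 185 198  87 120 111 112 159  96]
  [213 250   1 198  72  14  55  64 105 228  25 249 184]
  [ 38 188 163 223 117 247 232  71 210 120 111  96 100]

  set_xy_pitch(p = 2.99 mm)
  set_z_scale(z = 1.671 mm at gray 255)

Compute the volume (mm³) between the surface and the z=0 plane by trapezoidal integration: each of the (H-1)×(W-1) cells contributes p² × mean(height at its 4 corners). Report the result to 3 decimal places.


1011.686

height_mm = gray/255 × 1.671; cell vol = 2.99² × mean(4 corners)
unit = 2.99² × 1.671 / (4×255) = 0.014646 mm³ per gray-sum
row 0: Σ corner-gray over 12 cells = 6630  → 97.1029
row 1: Σ corner-gray over 12 cells = 6319  → 92.5480
row 2: Σ corner-gray over 12 cells = 6156  → 90.1607
row 3: Σ corner-gray over 12 cells = 6423  → 94.0712
row 4: Σ corner-gray over 12 cells = 6453  → 94.5106
row 5: Σ corner-gray over 12 cells = 5376  → 78.7368
row 6: Σ corner-gray over 12 cells = 5636  → 82.5448
row 7: Σ corner-gray over 12 cells = 6749  → 98.8458
row 8: Σ corner-gray over 12 cells = 6524  → 95.5504
row 9: Σ corner-gray over 12 cells = 6197  → 90.7612
row 10: Σ corner-gray over 12 cells = 6613  → 96.8539
Σ rows: total corner-gray = 69076  → 1011.6862 mm³


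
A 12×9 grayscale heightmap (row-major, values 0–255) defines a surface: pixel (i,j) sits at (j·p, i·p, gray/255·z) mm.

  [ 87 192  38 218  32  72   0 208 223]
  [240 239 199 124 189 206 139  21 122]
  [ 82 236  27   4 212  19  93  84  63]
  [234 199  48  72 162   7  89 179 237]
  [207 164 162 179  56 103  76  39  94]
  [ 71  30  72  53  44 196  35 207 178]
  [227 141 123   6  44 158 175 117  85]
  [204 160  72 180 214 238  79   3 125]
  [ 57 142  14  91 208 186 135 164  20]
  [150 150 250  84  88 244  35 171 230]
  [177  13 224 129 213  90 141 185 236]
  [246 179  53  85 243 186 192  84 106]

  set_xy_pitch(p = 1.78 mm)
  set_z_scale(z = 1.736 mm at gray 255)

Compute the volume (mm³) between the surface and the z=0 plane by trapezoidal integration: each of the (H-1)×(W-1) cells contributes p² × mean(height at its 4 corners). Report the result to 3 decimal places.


height_mm = gray/255 × 1.736; cell vol = 1.78² × mean(4 corners)
unit = 1.78² × 1.736 / (4×255) = 0.00539249 mm³ per gray-sum
row 0: Σ corner-gray over 8 cells = 4426  → 23.8672
row 1: Σ corner-gray over 8 cells = 4091  → 22.0607
row 2: Σ corner-gray over 8 cells = 3478  → 18.7551
row 3: Σ corner-gray over 8 cells = 3842  → 20.7180
row 4: Σ corner-gray over 8 cells = 3382  → 18.2374
row 5: Σ corner-gray over 8 cells = 3363  → 18.1350
row 6: Σ corner-gray over 8 cells = 4061  → 21.8989
row 7: Σ corner-gray over 8 cells = 4178  → 22.5298
row 8: Σ corner-gray over 8 cells = 4381  → 23.6245
row 9: Σ corner-gray over 8 cells = 4827  → 26.0296
row 10: Σ corner-gray over 8 cells = 4799  → 25.8786
Σ rows: total corner-gray = 44828  → 241.7347 mm³

241.735


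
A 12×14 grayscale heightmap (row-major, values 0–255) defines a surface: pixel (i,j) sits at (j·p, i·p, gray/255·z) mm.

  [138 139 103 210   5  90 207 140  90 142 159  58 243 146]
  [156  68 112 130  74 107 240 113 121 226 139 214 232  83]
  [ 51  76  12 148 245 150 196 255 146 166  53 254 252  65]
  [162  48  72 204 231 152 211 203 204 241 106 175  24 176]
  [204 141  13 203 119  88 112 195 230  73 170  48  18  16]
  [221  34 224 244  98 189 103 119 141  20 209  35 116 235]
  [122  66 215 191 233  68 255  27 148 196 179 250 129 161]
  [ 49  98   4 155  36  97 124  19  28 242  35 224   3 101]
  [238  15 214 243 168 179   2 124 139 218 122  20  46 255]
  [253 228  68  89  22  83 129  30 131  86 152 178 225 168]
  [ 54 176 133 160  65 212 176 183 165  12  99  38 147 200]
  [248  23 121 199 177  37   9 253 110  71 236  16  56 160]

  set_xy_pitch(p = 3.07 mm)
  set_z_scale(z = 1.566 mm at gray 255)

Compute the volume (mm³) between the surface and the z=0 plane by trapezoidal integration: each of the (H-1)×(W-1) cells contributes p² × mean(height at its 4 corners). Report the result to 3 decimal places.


1108.170

height_mm = gray/255 × 1.566; cell vol = 3.07² × mean(4 corners)
unit = 3.07² × 1.566 / (4×255) = 0.01447 mm³ per gray-sum
row 0: Σ corner-gray over 13 cells = 7247  → 104.8640
row 1: Σ corner-gray over 13 cells = 7813  → 113.0541
row 2: Σ corner-gray over 13 cells = 8102  → 117.2359
row 3: Σ corner-gray over 13 cells = 7120  → 103.0264
row 4: Σ corner-gray over 13 cells = 6560  → 94.9232
row 5: Σ corner-gray over 13 cells = 7717  → 111.6649
row 6: Σ corner-gray over 13 cells = 6477  → 93.7221
row 7: Σ corner-gray over 13 cells = 5753  → 83.2459
row 8: Σ corner-gray over 13 cells = 6736  → 97.4699
row 9: Σ corner-gray over 13 cells = 6649  → 96.2110
row 10: Σ corner-gray over 13 cells = 6410  → 92.7527
Σ rows: total corner-gray = 76584  → 1108.1700 mm³


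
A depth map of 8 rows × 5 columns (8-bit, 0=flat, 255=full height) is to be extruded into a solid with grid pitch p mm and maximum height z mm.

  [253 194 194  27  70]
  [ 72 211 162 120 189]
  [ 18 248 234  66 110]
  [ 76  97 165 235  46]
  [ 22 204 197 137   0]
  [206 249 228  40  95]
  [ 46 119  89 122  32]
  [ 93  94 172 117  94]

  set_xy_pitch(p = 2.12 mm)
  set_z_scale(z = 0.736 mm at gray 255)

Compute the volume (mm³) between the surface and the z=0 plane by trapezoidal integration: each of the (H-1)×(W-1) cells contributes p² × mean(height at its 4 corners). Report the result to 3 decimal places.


50.662

height_mm = gray/255 × 0.736; cell vol = 2.12² × mean(4 corners)
unit = 2.12² × 0.736 / (4×255) = 0.00324302 mm³ per gray-sum
row 0: Σ corner-gray over 4 cells = 2400  → 7.7832
row 1: Σ corner-gray over 4 cells = 2471  → 8.0135
row 2: Σ corner-gray over 4 cells = 2340  → 7.5887
row 3: Σ corner-gray over 4 cells = 2214  → 7.1800
row 4: Σ corner-gray over 4 cells = 2433  → 7.8903
row 5: Σ corner-gray over 4 cells = 2073  → 6.7228
row 6: Σ corner-gray over 4 cells = 1691  → 5.4839
Σ rows: total corner-gray = 15622  → 50.6624 mm³


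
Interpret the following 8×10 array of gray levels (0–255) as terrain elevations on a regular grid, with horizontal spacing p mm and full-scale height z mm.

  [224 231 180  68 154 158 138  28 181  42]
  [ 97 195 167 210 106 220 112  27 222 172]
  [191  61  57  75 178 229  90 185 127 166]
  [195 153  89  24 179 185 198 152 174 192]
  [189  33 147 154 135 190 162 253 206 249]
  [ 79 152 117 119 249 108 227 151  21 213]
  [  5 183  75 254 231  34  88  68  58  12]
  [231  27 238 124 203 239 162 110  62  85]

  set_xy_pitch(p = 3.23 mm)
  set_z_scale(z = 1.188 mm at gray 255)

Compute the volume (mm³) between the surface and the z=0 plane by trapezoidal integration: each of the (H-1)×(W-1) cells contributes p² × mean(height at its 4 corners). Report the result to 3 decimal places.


437.786

height_mm = gray/255 × 1.188; cell vol = 3.23² × mean(4 corners)
unit = 3.23² × 1.188 / (4×255) = 0.0121513 mm³ per gray-sum
row 0: Σ corner-gray over 9 cells = 5329  → 64.7541
row 1: Σ corner-gray over 9 cells = 5148  → 62.5547
row 2: Σ corner-gray over 9 cells = 5056  → 61.4368
row 3: Σ corner-gray over 9 cells = 5693  → 69.1771
row 4: Σ corner-gray over 9 cells = 5578  → 67.7797
row 5: Σ corner-gray over 9 cells = 4579  → 55.6406
row 6: Σ corner-gray over 9 cells = 4645  → 56.4426
Σ rows: total corner-gray = 36028  → 437.7856 mm³


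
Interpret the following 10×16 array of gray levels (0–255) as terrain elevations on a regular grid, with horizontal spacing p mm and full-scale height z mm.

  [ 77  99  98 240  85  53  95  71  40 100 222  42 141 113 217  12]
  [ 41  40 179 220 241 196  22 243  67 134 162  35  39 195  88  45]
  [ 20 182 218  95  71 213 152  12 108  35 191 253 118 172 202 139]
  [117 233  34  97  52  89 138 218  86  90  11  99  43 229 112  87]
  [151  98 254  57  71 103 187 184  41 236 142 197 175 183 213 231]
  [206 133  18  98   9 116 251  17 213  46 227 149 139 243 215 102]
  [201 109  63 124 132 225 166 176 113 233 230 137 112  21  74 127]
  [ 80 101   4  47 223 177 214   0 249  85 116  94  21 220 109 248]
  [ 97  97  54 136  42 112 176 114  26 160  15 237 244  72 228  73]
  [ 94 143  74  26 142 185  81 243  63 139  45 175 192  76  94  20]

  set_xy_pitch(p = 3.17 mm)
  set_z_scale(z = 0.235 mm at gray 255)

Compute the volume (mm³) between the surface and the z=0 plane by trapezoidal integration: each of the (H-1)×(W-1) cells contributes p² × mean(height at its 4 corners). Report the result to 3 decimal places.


height_mm = gray/255 × 0.235; cell vol = 3.17² × mean(4 corners)
unit = 3.17² × 0.235 / (4×255) = 0.00231519 mm³ per gray-sum
row 0: Σ corner-gray over 15 cells = 7129  → 16.5050
row 1: Σ corner-gray over 15 cells = 8011  → 18.5470
row 2: Σ corner-gray over 15 cells = 7469  → 17.2921
row 3: Σ corner-gray over 15 cells = 7930  → 18.3594
row 4: Σ corner-gray over 15 cells = 8720  → 20.1884
row 5: Σ corner-gray over 15 cells = 8214  → 19.0170
row 6: Σ corner-gray over 15 cells = 7806  → 18.0724
row 7: Σ corner-gray over 15 cells = 7244  → 16.7712
row 8: Σ corner-gray over 15 cells = 7066  → 16.3591
Σ rows: total corner-gray = 69589  → 161.1116 mm³

161.112
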